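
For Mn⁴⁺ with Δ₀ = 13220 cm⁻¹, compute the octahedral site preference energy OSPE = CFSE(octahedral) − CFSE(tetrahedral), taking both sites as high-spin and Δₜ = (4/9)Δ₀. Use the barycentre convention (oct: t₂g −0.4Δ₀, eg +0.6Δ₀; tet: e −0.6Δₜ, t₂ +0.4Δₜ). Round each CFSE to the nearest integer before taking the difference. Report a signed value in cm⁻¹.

-11164

Mn is in group 7, so Mn⁴⁺ is d³ (7 − 4 = 3).
In an octahedral site d³ (HS) is t₂g³ eg⁰, giving CFSE(oct) = -1.2Δ₀ = -15864 cm⁻¹.
Tetrahedral: e² t₂¹, CFSE = 2(−0.6) + 1(+0.4) = -0.8Δₜ = -0.8 × (4/9) × 13220 = -4700 cm⁻¹.
Subtracting, OSPE = -15864 − (-4700) = -11164 cm⁻¹.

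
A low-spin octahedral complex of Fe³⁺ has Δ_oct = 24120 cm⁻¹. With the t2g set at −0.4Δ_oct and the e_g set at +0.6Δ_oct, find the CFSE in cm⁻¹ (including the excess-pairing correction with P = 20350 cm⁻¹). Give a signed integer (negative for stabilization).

-7540

Fe sits in group 8; removing 3 electrons leaves Fe³⁺ with 8 − 3 = 5 d electrons.
The d⁵ electrons fill as t2g^5 e_g^0.
CFSE(orbital) = 5×(-0.4Δ_oct) + 0×(0.6Δ_oct) = -2.0Δ_oct; with Δ_oct = 24120 cm⁻¹ that is -48240 cm⁻¹.
Pairing penalty: 2 pairs vs 0 in the high-spin reference → 2 extra × P = 40700 cm⁻¹.
Combining: -48240 + 40700 = -7540 cm⁻¹.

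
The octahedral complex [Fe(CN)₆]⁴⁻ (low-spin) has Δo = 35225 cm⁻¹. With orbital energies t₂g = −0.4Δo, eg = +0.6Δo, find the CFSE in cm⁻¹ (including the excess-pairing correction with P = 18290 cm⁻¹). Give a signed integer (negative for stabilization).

-47960

Each CN⁻ contributes -1; 6 × (-1) = -6. With overall charge -4, Fe is in the +2 oxidation state.
Group 8 minus oxidation state +2 gives a d⁶ configuration for Fe²⁺.
Configuration: t₂g⁶ eg⁰.
CFSE(orbital) = 6×(-0.4Δo) + 0×(0.6Δo) = -2.4Δo; with Δo = 35225 cm⁻¹ that is -84540 cm⁻¹.
Pairing penalty: 3 pairs vs 1 in the high-spin reference → 2 extra × P = 36580 cm⁻¹.
Net CFSE = -84540 + 36580 = -47960 cm⁻¹.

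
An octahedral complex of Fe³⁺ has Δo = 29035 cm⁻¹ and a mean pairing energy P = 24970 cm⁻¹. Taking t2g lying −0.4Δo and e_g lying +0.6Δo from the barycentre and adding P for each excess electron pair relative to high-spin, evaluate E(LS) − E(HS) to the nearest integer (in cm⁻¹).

Fe is in group 8, so Fe³⁺ is d⁵ (8 − 3 = 5).
High-spin: t2g^3 e_g^2, CFSE = 0.0Δo = 0 cm⁻¹.
For low-spin the configuration is t2g^5 e_g^0: orbital energy -2.0 × 29035 = -58070 cm⁻¹, and 2 additional pairs relative to high-spin add 49940 cm⁻¹, giving -8130 cm⁻¹.
Thus E(LS) − E(HS) = -8130 cm⁻¹.

-8130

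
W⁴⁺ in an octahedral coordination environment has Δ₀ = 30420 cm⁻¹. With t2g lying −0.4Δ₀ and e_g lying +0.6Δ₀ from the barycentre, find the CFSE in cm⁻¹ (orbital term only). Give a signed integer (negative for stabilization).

-24336

Group 6 minus oxidation state +4 gives a d² configuration for W⁴⁺.
The d² electrons fill as t2g^2 e_g^0.
CFSE(orbital) = 2×(-0.4Δ₀) + 0×(0.6Δ₀) = -0.8Δ₀; with Δ₀ = 30420 cm⁻¹ that is -24336 cm⁻¹.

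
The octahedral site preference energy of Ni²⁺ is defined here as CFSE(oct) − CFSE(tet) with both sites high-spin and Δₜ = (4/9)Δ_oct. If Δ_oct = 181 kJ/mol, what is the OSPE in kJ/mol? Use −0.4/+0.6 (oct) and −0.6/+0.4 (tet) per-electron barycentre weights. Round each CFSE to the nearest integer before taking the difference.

Ni sits in group 10; removing 2 electrons leaves Ni²⁺ with 10 − 2 = 8 d electrons.
In an octahedral site d⁸ (HS) is t₂g⁶ eg², giving CFSE(oct) = -1.2Δ_oct = -217 kJ/mol.
In a tetrahedral site the filling is e⁴ t₂⁴: CFSE(tet) = -0.8Δₜ = -0.8 × (4/9)(181) = -64 kJ/mol.
OSPE = -217 − (-64) = -153 kJ/mol.

-153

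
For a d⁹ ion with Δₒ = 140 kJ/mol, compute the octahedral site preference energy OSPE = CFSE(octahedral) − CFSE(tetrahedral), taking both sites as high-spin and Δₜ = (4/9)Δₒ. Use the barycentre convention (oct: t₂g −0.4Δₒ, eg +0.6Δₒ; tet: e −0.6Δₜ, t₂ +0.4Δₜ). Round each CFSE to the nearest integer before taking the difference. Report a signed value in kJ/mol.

Octahedral (high-spin): t2g^6 e_g^3, CFSE = 6(−0.4) + 3(+0.6) = -0.6Δₒ = -0.6 × 140 = -84 kJ/mol.
Tetrahedral e^4 t2^5 gives -0.4Δₜ = -0.4 × (4/9) × 140 = -25 kJ/mol.
OSPE = CFSE(oct) − CFSE(tet) = -84 − (-25) = -59 kJ/mol.

-59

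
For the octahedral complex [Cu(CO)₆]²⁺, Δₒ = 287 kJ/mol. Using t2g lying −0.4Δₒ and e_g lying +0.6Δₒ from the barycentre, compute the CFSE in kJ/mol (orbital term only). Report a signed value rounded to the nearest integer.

-172

CO is neutral, so the +2 overall charge sits on Cu: oxidation state +2.
Group 11 minus oxidation state +2 gives a d⁹ configuration for Cu²⁺.
Electron filling gives t2g^6 e_g^3.
The orbital stabilization is -0.6Δₒ = -0.6 × 287 = -172 kJ/mol.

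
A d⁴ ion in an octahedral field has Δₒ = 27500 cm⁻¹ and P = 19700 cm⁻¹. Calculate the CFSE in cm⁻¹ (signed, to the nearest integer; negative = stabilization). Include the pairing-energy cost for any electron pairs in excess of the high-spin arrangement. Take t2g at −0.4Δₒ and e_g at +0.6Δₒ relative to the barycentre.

-24300

With Δₒ > P the complex is low-spin.
That gives t2g^4 e_g^0.
Orbital CFSE = -1.6Δₒ = -1.6 × 27500 = -44000 cm⁻¹.
Excess pairs vs high-spin: 1 − 0 = 1; pairing cost = +19700 cm⁻¹.
Net CFSE = -44000 + 19700 = -24300 cm⁻¹.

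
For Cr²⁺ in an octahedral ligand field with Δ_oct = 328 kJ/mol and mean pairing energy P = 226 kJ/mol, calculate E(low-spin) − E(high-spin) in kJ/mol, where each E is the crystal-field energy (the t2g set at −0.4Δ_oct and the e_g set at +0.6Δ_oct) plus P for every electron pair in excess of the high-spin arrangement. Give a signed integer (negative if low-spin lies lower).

-102

Cr²⁺: group 6, so d-count = 6 − 2 = 4.
High-spin: t2g^3 e_g^1, CFSE = -0.6Δ_oct = -197 kJ/mol.
Low-spin: t2g^4 e_g^0, orbital CFSE = -1.6Δ_oct = -525 kJ/mol; plus 1 excess pair × P = +226 kJ/mol; total -299 kJ/mol.
Thus E(LS) − E(HS) = -102 kJ/mol.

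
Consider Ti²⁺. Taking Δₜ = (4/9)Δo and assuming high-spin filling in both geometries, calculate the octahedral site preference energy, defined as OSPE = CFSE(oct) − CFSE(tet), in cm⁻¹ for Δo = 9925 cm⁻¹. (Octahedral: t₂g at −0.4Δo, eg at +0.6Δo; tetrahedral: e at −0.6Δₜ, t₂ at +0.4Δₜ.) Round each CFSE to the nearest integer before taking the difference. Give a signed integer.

-2647

Group 4 minus oxidation state +2 gives a d² configuration for Ti²⁺.
Octahedral high-spin t₂g² eg⁰: CFSE = -0.8 × 9925 = -7940 cm⁻¹.
Tetrahedral: e² t₂⁰, CFSE = 2(−0.6) + 0(+0.4) = -1.2Δₜ = -1.2 × (4/9) × 9925 = -5293 cm⁻¹.
Subtracting, OSPE = -7940 − (-5293) = -2647 cm⁻¹.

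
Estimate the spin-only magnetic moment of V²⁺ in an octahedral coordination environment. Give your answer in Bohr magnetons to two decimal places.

V²⁺: group 5, so d-count = 5 − 2 = 3.
For octahedral d³ the high- and low-spin configurations coincide.
Configuration: t₂g³ eg⁰ → 3 unpaired electrons.
μ(spin-only) = √[3(3+2)] = √15 ≈ 3.87 Bohr magnetons.

3.87 Bohr magnetons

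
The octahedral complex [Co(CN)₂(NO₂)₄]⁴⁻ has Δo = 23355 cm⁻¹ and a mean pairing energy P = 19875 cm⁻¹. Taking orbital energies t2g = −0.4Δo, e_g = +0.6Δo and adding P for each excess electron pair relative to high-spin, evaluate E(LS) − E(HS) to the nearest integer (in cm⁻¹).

-3480

Ligand charges: 2×(-1) from CN⁻ and 4×(-1) from NO₂⁻ sum to -6; with overall charge -4, Co is +2.
Group 9 minus oxidation state +2 gives a d⁷ configuration for Co²⁺.
High-spin d⁷ fills as t2g^5 e_g^2 with CFSE 5(−0.4) + 2(+0.6) = -0.8Δo = -18684 cm⁻¹.
Low-spin: t2g^6 e_g^1, orbital CFSE = -1.8Δo = -42039 cm⁻¹; plus 1 excess pair × P = +19875 cm⁻¹; total -22164 cm⁻¹.
The difference is -22164 − (-18684) = -3480 cm⁻¹, so low-spin lies lower.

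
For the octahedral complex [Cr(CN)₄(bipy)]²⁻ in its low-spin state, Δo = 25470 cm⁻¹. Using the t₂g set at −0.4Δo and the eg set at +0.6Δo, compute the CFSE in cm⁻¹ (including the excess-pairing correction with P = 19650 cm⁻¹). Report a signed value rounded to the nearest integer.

Ligand charges: 4×(-1) from CN⁻ and 1×(+0) from bipy sum to -4; with overall charge -2, Cr is +2.
Cr is in group 6, so Cr²⁺ is d⁴ (6 − 2 = 4).
Configuration: t₂g⁴ eg⁰.
Orbital CFSE = 4(-0.4) + 0(0.6) = -1.6Δo = -1.6 × 25470 = -40752 cm⁻¹.
Relative to high-spin t₂g³ eg¹ (0 paired), the low-spin configuration has 1 additional pair, contributing +1 × 19650 = +19650 cm⁻¹.
Net CFSE = -40752 + 19650 = -21102 cm⁻¹.

-21102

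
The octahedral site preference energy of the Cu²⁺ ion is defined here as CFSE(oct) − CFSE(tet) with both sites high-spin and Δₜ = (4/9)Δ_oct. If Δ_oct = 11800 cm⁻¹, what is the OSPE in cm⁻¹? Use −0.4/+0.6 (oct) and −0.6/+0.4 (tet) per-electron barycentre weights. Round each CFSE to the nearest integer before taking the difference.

-4982

Group 11 minus oxidation state +2 gives a d⁹ configuration for Cu²⁺.
Octahedral (high-spin): t₂g⁶ eg³, CFSE = 6(−0.4) + 3(+0.6) = -0.6Δ_oct = -0.6 × 11800 = -7080 cm⁻¹.
Tetrahedral: e⁴ t₂⁵, CFSE = 4(−0.6) + 5(+0.4) = -0.4Δₜ = -0.4 × (4/9) × 11800 = -2098 cm⁻¹.
OSPE = CFSE(oct) − CFSE(tet) = -7080 − (-2098) = -4982 cm⁻¹.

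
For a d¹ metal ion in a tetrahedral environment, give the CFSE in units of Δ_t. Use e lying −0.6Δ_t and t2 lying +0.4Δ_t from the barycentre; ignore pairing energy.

-0.6 Δ_t

Tetrahedral fields are weak (Δₜ ≈ 4/9 Δₒ), so electrons fill high-spin.
Configuration: e^1 t2^0.
CFSE = 1(-0.6Δ_t) + 0(0.4Δ_t) = -0.6Δ_t + 0.0Δ_t = -0.6Δ_t.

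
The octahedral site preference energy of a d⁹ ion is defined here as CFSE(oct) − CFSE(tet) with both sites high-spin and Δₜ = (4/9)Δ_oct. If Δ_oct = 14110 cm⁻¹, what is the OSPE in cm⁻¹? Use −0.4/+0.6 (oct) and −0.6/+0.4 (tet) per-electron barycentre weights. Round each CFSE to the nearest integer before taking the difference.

Octahedral (high-spin): t2g^6 e_g^3, CFSE = 6(−0.4) + 3(+0.6) = -0.6Δ_oct = -0.6 × 14110 = -8466 cm⁻¹.
In a tetrahedral site the filling is e^4 t2^5: CFSE(tet) = -0.4Δₜ = -0.4 × (4/9)(14110) = -2508 cm⁻¹.
OSPE = -8466 − (-2508) = -5958 cm⁻¹.

-5958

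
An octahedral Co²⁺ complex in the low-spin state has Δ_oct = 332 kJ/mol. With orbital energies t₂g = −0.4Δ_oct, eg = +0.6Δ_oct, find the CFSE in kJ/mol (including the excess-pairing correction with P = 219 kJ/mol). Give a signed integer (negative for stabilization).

-379

Co is in group 9, so Co²⁺ is d⁷ (9 − 2 = 7).
Configuration: t₂g⁶ eg¹.
CFSE(orbital) = 6×(-0.4Δ_oct) + 1×(0.6Δ_oct) = -1.8Δ_oct; with Δ_oct = 332 kJ/mol that is -598 kJ/mol.
Pairing penalty: 3 pairs vs 2 in the high-spin reference → 1 extra × P = 219 kJ/mol.
Net CFSE = -598 + 219 = -379 kJ/mol.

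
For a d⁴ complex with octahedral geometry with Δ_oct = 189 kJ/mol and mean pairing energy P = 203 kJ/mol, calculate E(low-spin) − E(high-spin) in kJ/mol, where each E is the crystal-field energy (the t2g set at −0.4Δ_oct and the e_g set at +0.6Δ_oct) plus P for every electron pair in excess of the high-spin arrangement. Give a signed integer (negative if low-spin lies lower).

14

High-spin: t2g^3 e_g^1, CFSE = -0.6Δ_oct = -113 kJ/mol.
For low-spin the configuration is t2g^4 e_g^0: orbital energy -1.6 × 189 = -302 kJ/mol, and 1 additional pair relative to high-spin adds 203 kJ/mol, giving -99 kJ/mol.
The difference is -99 − (-113) = 14 kJ/mol, so high-spin lies lower.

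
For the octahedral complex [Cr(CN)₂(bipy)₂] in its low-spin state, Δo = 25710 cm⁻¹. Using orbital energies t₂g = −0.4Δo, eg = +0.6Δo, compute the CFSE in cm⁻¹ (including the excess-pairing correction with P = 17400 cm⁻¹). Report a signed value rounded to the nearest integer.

Ligand charges: 2×(-1) from CN⁻ and 2×(+0) from bipy sum to -2; with overall charge +0, Cr is +2.
Cr is in group 6, so Cr²⁺ is d⁴ (6 − 2 = 4).
The d⁴ electrons fill as t₂g⁴ eg⁰.
CFSE(orbital) = 4×(-0.4Δo) + 0×(0.6Δo) = -1.6Δo; with Δo = 25710 cm⁻¹ that is -41136 cm⁻¹.
High-spin d⁴ would be t₂g³ eg¹ with 0 pairs; low-spin has 1, so 1 excess pair costs +1P = +17400 cm⁻¹.
Net CFSE = -41136 + 17400 = -23736 cm⁻¹.

-23736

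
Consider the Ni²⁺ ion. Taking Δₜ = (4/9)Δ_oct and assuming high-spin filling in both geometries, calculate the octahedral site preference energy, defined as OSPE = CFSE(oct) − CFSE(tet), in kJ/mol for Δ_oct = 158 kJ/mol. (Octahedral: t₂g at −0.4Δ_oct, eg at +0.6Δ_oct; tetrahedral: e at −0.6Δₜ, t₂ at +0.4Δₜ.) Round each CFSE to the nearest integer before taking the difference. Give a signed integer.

-134

Ni sits in group 10; removing 2 electrons leaves Ni²⁺ with 10 − 2 = 8 d electrons.
In an octahedral site d⁸ (HS) is t2g^6 e_g^2, giving CFSE(oct) = -1.2Δ_oct = -190 kJ/mol.
In a tetrahedral site the filling is e^4 t2^4: CFSE(tet) = -0.8Δₜ = -0.8 × (4/9)(158) = -56 kJ/mol.
Subtracting, OSPE = -190 − (-56) = -134 kJ/mol.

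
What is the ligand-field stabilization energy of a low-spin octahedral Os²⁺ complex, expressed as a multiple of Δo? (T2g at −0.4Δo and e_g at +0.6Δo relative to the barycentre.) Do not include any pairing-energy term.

Os²⁺: group 8, so d-count = 8 − 2 = 6.
Configuration: t2g^6 e_g^0.
CFSE = 6(-0.4Δo) + 0(0.6Δo) = -2.4Δo + 0.0Δo = -2.4Δo.

-2.4 Δo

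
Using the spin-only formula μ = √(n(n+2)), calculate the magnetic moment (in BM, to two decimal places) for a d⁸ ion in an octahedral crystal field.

Configuration: t₂g⁶ eg² → 2 unpaired electrons.
μ(spin-only) = √[2(2+2)] = √8 ≈ 2.83 BM.

2.83 BM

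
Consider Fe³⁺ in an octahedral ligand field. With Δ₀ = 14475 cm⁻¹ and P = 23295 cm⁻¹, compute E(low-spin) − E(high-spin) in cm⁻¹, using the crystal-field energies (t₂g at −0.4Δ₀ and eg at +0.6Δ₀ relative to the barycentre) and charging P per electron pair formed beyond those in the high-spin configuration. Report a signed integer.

17640

Group 8 minus oxidation state +3 gives a d⁵ configuration for Fe³⁺.
High-spin d⁵ fills as t₂g³ eg² with CFSE 3(−0.4) + 2(+0.6) = 0.0Δ₀ = 0 cm⁻¹.
Low-spin t₂g⁵ eg⁰ gives -2.0Δ₀ = -28950 cm⁻¹, but forming 2 extra pairs costs 2P = 46590 cm⁻¹, so E(LS) = -28950 + 46590 = 17640 cm⁻¹.
The difference is 17640 − (0) = 17640 cm⁻¹, so high-spin lies lower.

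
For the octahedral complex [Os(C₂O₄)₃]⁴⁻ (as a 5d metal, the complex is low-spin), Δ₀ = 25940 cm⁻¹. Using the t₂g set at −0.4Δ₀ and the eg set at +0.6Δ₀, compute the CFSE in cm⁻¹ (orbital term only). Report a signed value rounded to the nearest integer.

Each C₂O₄²⁻ contributes -2; 3 × (-2) = -6. With overall charge -4, Os is in the +2 oxidation state.
Os²⁺: group 8, so d-count = 8 − 2 = 6.
Configuration: t₂g⁶ eg⁰.
CFSE(orbital) = 6×(-0.4Δ₀) + 0×(0.6Δ₀) = -2.4Δ₀; with Δ₀ = 25940 cm⁻¹ that is -62256 cm⁻¹.

-62256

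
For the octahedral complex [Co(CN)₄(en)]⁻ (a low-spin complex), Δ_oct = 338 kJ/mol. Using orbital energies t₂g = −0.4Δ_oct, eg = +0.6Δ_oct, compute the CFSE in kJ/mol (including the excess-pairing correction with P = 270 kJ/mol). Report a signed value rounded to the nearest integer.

Ligand charges: 4×(-1) from CN⁻ and 1×(+0) from en sum to -4; with overall charge -1, Co is +3.
Co sits in group 9; removing 3 electrons leaves Co³⁺ with 9 − 3 = 6 d electrons.
Electron filling gives t₂g⁶ eg⁰.
Orbital CFSE = 6(-0.4) + 0(0.6) = -2.4Δ_oct = -2.4 × 338 = -811 kJ/mol.
Pairing penalty: 3 pairs vs 1 in the high-spin reference → 2 extra × P = 540 kJ/mol.
Overall CFSE = -811 + 540 = -271 kJ/mol.

-271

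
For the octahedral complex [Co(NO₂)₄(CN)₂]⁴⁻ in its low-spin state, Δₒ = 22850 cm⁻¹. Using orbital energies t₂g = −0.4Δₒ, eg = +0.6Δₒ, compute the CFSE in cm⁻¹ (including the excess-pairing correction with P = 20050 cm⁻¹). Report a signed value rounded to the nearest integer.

Ligand charges: 4×(-1) from NO₂⁻ and 2×(-1) from CN⁻ sum to -6; with overall charge -4, Co is +2.
Co sits in group 9; removing 2 electrons leaves Co²⁺ with 9 − 2 = 7 d electrons.
Configuration: t₂g⁶ eg¹.
CFSE(orbital) = 6×(-0.4Δₒ) + 1×(0.6Δₒ) = -1.8Δₒ; with Δₒ = 22850 cm⁻¹ that is -41130 cm⁻¹.
High-spin d⁷ would be t₂g⁵ eg² with 2 pairs; low-spin has 3, so 1 excess pair costs +1P = +20050 cm⁻¹.
Net CFSE = -41130 + 20050 = -21080 cm⁻¹.

-21080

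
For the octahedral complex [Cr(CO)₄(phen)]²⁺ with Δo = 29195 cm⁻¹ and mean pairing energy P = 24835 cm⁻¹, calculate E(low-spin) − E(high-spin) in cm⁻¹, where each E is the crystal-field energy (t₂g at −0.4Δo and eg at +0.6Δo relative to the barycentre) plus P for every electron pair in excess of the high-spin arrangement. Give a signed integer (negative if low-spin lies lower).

Ligand charges: 4×(+0) from CO and 1×(+0) from phen sum to +0; with overall charge +2, Cr is +2.
Cr is in group 6, so Cr²⁺ is d⁴ (6 − 2 = 4).
High-spin: t₂g³ eg¹, CFSE = -0.6Δo = -17517 cm⁻¹.
For low-spin the configuration is t₂g⁴ eg⁰: orbital energy -1.6 × 29195 = -46712 cm⁻¹, and 1 additional pair relative to high-spin adds 24835 cm⁻¹, giving -21877 cm⁻¹.
E(LS) − E(HS) = -21877 − (-17517) = -4360 cm⁻¹.

-4360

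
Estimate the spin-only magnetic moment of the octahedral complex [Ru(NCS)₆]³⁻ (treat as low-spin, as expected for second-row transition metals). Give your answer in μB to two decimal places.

Each NCS⁻ contributes -1; 6 × (-1) = -6. With overall charge -3, Ru is in the +3 oxidation state.
Group 8 minus oxidation state +3 gives a d⁵ configuration for Ru³⁺.
Configuration: t2g^5 e_g^0 → 1 unpaired electron.
μ(spin-only) = √[1(1+2)] = √3 ≈ 1.73 μB.

1.73 μB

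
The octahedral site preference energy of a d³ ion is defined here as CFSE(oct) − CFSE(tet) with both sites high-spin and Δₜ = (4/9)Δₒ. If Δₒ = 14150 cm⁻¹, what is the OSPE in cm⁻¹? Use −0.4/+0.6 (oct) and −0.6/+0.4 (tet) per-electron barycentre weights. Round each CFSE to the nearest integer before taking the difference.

-11949

Octahedral (high-spin): t₂g³ eg⁰, CFSE = 3(−0.4) + 0(+0.6) = -1.2Δₒ = -1.2 × 14150 = -16980 cm⁻¹.
Tetrahedral e² t₂¹ gives -0.8Δₜ = -0.8 × (4/9) × 14150 = -5031 cm⁻¹.
OSPE = -16980 − (-5031) = -11949 cm⁻¹.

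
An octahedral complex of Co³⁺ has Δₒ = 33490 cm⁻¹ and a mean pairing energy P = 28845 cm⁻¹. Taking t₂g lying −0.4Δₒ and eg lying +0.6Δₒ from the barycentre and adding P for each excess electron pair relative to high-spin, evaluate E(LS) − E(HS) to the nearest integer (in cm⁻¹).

Co sits in group 9; removing 3 electrons leaves Co³⁺ with 9 − 3 = 6 d electrons.
In the high-spin limit (t₂g⁴ eg²) the orbital term is -0.4Δₒ = -13396 cm⁻¹, with no excess pairing.
Low-spin: t₂g⁶ eg⁰, orbital CFSE = -2.4Δₒ = -80376 cm⁻¹; plus 2 excess pairs × P = +57690 cm⁻¹; total -22686 cm⁻¹.
E(LS) − E(HS) = -22686 − (-13396) = -9290 cm⁻¹.

-9290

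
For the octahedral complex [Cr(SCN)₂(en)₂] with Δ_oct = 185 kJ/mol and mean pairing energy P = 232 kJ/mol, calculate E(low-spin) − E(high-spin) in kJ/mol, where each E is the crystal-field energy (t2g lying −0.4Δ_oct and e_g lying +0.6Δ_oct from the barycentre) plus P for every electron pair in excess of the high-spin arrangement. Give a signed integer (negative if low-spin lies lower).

47

Ligand charges: 2×(-1) from SCN⁻ and 2×(+0) from en sum to -2; with overall charge +0, Cr is +2.
Cr is in group 6, so Cr²⁺ is d⁴ (6 − 2 = 4).
High-spin: t2g^3 e_g^1, CFSE = -0.6Δ_oct = -111 kJ/mol.
Low-spin: t2g^4 e_g^0, orbital CFSE = -1.6Δ_oct = -296 kJ/mol; plus 1 excess pair × P = +232 kJ/mol; total -64 kJ/mol.
E(LS) − E(HS) = -64 − (-111) = 47 kJ/mol.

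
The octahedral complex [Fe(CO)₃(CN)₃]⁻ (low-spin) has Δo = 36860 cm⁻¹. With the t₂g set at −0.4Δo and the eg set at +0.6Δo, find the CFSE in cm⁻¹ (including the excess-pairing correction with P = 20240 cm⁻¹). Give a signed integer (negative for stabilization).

Ligand charges: 3×(+0) from CO and 3×(-1) from CN⁻ sum to -3; with overall charge -1, Fe is +2.
Fe sits in group 8; removing 2 electrons leaves Fe²⁺ with 8 − 2 = 6 d electrons.
The d⁶ electrons fill as t₂g⁶ eg⁰.
The orbital stabilization is -2.4Δo = -2.4 × 36860 = -88464 cm⁻¹.
High-spin d⁶ would be t₂g⁴ eg² with 1 pair; low-spin has 3, so 2 excess pairs cost +2P = +40480 cm⁻¹.
Overall CFSE = -88464 + 40480 = -47984 cm⁻¹.

-47984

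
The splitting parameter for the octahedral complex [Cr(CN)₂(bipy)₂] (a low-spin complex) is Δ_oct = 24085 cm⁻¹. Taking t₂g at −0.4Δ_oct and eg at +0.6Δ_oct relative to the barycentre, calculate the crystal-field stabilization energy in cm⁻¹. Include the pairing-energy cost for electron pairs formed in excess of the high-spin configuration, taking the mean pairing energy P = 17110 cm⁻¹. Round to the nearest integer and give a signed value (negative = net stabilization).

Ligand charges: 2×(-1) from CN⁻ and 2×(+0) from bipy sum to -2; with overall charge +0, Cr is +2.
Cr is in group 6, so Cr²⁺ is d⁴ (6 − 2 = 4).
Electron filling gives t₂g⁴ eg⁰.
Orbital CFSE = 4(-0.4) + 0(0.6) = -1.6Δ_oct = -1.6 × 24085 = -38536 cm⁻¹.
High-spin d⁴ would be t₂g³ eg¹ with 0 pairs; low-spin has 1, so 1 excess pair costs +1P = +17110 cm⁻¹.
Combining: -38536 + 17110 = -21426 cm⁻¹.

-21426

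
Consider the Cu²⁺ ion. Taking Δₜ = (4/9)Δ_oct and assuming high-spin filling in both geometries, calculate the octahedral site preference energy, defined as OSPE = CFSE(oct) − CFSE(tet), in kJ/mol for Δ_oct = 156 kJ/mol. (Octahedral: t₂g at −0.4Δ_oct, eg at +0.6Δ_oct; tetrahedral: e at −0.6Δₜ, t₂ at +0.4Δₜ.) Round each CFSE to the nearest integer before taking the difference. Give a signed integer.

-66

Cu²⁺: group 11, so d-count = 11 − 2 = 9.
In an octahedral site d⁹ (HS) is t2g^6 e_g^3, giving CFSE(oct) = -0.6Δ_oct = -94 kJ/mol.
Tetrahedral: e^4 t2^5, CFSE = 4(−0.6) + 5(+0.4) = -0.4Δₜ = -0.4 × (4/9) × 156 = -28 kJ/mol.
Subtracting, OSPE = -94 − (-28) = -66 kJ/mol.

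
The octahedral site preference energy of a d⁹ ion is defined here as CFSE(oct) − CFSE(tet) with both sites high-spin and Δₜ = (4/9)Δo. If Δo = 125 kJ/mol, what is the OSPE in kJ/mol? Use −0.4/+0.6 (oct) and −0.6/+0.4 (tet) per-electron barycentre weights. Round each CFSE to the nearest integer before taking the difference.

-53

In an octahedral site d⁹ (HS) is t₂g⁶ eg³, giving CFSE(oct) = -0.6Δo = -75 kJ/mol.
Tetrahedral e⁴ t₂⁵ gives -0.4Δₜ = -0.4 × (4/9) × 125 = -22 kJ/mol.
Subtracting, OSPE = -75 − (-22) = -53 kJ/mol.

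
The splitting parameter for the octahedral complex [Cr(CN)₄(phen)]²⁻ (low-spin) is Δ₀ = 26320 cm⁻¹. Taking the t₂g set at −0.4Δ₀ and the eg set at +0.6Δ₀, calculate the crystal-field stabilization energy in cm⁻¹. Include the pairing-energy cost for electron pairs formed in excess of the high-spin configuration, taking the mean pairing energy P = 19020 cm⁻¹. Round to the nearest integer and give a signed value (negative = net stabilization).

Ligand charges: 4×(-1) from CN⁻ and 1×(+0) from phen sum to -4; with overall charge -2, Cr is +2.
Cr sits in group 6; removing 2 electrons leaves Cr²⁺ with 6 − 2 = 4 d electrons.
The d⁴ electrons fill as t₂g⁴ eg⁰.
The orbital stabilization is -1.6Δ₀ = -1.6 × 26320 = -42112 cm⁻¹.
High-spin d⁴ would be t₂g³ eg¹ with 0 pairs; low-spin has 1, so 1 excess pair costs +1P = +19020 cm⁻¹.
Overall CFSE = -42112 + 19020 = -23092 cm⁻¹.

-23092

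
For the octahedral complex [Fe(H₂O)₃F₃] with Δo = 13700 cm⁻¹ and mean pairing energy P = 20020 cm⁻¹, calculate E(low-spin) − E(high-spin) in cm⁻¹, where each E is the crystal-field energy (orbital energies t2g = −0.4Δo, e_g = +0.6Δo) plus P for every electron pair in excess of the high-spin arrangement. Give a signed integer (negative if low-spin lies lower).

Ligand charges: 3×(+0) from H₂O and 3×(-1) from F⁻ sum to -3; with overall charge +0, Fe is +3.
Fe is in group 8, so Fe³⁺ is d⁵ (8 − 3 = 5).
High-spin d⁵ fills as t2g^3 e_g^2 with CFSE 3(−0.4) + 2(+0.6) = 0.0Δo = 0 cm⁻¹.
For low-spin the configuration is t2g^5 e_g^0: orbital energy -2.0 × 13700 = -27400 cm⁻¹, and 2 additional pairs relative to high-spin add 40040 cm⁻¹, giving 12640 cm⁻¹.
Thus E(LS) − E(HS) = 12640 cm⁻¹.

12640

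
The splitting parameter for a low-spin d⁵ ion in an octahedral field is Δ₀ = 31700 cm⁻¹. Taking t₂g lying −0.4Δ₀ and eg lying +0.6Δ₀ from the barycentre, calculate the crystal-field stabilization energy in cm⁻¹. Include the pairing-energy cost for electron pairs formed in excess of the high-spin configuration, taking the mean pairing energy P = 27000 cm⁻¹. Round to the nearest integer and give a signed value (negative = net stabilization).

Electron filling gives t₂g⁵ eg⁰.
Orbital CFSE = 5(-0.4) + 0(0.6) = -2.0Δ₀ = -2.0 × 31700 = -63400 cm⁻¹.
High-spin d⁵ would be t₂g³ eg² with 0 pairs; low-spin has 2, so 2 excess pairs cost +2P = +54000 cm⁻¹.
Overall CFSE = -63400 + 54000 = -9400 cm⁻¹.

-9400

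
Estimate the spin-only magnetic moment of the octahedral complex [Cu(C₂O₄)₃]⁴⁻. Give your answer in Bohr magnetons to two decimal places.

Each C₂O₄²⁻ contributes -2; 3 × (-2) = -6. With overall charge -4, Cu is in the +2 oxidation state.
Group 11 minus oxidation state +2 gives a d⁹ configuration for Cu²⁺.
Configuration: t₂g⁶ eg³ → 1 unpaired electron.
μ(spin-only) = √[1(1+2)] = √3 ≈ 1.73 Bohr magnetons.

1.73 Bohr magnetons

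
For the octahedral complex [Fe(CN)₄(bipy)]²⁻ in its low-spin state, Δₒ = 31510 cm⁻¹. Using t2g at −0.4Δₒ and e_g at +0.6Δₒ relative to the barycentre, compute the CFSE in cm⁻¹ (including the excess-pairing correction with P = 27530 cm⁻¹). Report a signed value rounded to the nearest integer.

Ligand charges: 4×(-1) from CN⁻ and 1×(+0) from bipy sum to -4; with overall charge -2, Fe is +2.
Fe sits in group 8; removing 2 electrons leaves Fe²⁺ with 8 − 2 = 6 d electrons.
The d⁶ electrons fill as t2g^6 e_g^0.
The orbital stabilization is -2.4Δₒ = -2.4 × 31510 = -75624 cm⁻¹.
Pairing penalty: 3 pairs vs 1 in the high-spin reference → 2 extra × P = 55060 cm⁻¹.
Net CFSE = -75624 + 55060 = -20564 cm⁻¹.

-20564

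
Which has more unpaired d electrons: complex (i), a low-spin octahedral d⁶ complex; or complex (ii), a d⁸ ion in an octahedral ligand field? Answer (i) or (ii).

(i): t2g^6 e_g^0 → 0 unpaired.
(ii): t2g^6 e_g^2 → 2 unpaired.
So (ii) has more unpaired electrons.

(ii)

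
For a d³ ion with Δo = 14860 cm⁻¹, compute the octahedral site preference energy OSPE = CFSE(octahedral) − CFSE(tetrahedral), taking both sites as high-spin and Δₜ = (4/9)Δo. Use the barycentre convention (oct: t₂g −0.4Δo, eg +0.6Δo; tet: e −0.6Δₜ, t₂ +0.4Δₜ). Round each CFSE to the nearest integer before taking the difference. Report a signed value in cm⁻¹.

-12548

Octahedral (high-spin): t2g^3 e_g^0, CFSE = 3(−0.4) + 0(+0.6) = -1.2Δo = -1.2 × 14860 = -17832 cm⁻¹.
Tetrahedral e^2 t2^1 gives -0.8Δₜ = -0.8 × (4/9) × 14860 = -5284 cm⁻¹.
OSPE = -17832 − (-5284) = -12548 cm⁻¹.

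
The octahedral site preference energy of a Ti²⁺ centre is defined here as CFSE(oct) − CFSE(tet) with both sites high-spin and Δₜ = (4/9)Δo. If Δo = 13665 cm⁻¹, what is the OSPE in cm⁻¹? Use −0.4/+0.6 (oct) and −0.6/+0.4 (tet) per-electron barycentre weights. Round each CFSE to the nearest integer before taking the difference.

Ti sits in group 4; removing 2 electrons leaves Ti²⁺ with 4 − 2 = 2 d electrons.
In an octahedral site d² (HS) is t₂g² eg⁰, giving CFSE(oct) = -0.8Δo = -10932 cm⁻¹.
Tetrahedral e² t₂⁰ gives -1.2Δₜ = -1.2 × (4/9) × 13665 = -7288 cm⁻¹.
OSPE = CFSE(oct) − CFSE(tet) = -10932 − (-7288) = -3644 cm⁻¹.

-3644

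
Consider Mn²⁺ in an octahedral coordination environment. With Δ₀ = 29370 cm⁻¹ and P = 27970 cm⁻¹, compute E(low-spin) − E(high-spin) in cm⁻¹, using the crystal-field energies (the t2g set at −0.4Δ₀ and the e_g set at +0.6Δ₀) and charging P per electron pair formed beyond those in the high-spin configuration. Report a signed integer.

Mn is in group 7, so Mn²⁺ is d⁵ (7 − 2 = 5).
In the high-spin limit (t2g^3 e_g^2) the orbital term is 0.0Δ₀ = 0 cm⁻¹, with no excess pairing.
For low-spin the configuration is t2g^5 e_g^0: orbital energy -2.0 × 29370 = -58740 cm⁻¹, and 2 additional pairs relative to high-spin add 55940 cm⁻¹, giving -2800 cm⁻¹.
E(LS) − E(HS) = -2800 − (0) = -2800 cm⁻¹.

-2800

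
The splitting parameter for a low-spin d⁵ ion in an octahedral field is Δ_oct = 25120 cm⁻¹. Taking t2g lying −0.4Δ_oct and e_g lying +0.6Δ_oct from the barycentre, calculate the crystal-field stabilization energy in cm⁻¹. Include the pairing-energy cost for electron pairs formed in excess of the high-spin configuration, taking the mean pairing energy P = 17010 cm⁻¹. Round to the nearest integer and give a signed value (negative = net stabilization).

-16220

Electron filling gives t2g^5 e_g^0.
Orbital CFSE = 5(-0.4) + 0(0.6) = -2.0Δ_oct = -2.0 × 25120 = -50240 cm⁻¹.
Relative to high-spin t2g^3 e_g^2 (0 paired), the low-spin configuration has 2 additional pairs, contributing +2 × 17010 = +34020 cm⁻¹.
Combining: -50240 + 34020 = -16220 cm⁻¹.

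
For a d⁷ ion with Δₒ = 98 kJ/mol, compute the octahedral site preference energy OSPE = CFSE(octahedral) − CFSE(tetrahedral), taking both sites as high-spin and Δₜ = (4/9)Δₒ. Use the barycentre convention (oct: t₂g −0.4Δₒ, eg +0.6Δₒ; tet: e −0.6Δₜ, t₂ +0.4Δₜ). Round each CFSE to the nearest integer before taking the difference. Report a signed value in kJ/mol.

-26

Octahedral high-spin t₂g⁵ eg²: CFSE = -0.8 × 98 = -78 kJ/mol.
In a tetrahedral site the filling is e⁴ t₂³: CFSE(tet) = -1.2Δₜ = -1.2 × (4/9)(98) = -52 kJ/mol.
OSPE = -78 − (-52) = -26 kJ/mol.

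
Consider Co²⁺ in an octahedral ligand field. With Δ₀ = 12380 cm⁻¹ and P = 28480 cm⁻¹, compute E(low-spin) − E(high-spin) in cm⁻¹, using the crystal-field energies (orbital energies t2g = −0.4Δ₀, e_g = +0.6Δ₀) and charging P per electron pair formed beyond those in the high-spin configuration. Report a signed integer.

Group 9 minus oxidation state +2 gives a d⁷ configuration for Co²⁺.
In the high-spin limit (t2g^5 e_g^2) the orbital term is -0.8Δ₀ = -9904 cm⁻¹, with no excess pairing.
Low-spin t2g^6 e_g^1 gives -1.8Δ₀ = -22284 cm⁻¹, but forming 1 extra pair costs 1P = 28480 cm⁻¹, so E(LS) = -22284 + 28480 = 6196 cm⁻¹.
Thus E(LS) − E(HS) = 16100 cm⁻¹.

16100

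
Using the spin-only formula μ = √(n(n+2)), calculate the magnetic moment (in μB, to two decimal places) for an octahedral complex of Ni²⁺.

2.83 μB

Ni is in group 10, so Ni²⁺ is d⁸ (10 − 2 = 8).
For octahedral d⁸ the high- and low-spin configurations coincide.
Configuration: t₂g⁶ eg² → 2 unpaired electrons.
μ(spin-only) = √[2(2+2)] = √8 ≈ 2.83 μB.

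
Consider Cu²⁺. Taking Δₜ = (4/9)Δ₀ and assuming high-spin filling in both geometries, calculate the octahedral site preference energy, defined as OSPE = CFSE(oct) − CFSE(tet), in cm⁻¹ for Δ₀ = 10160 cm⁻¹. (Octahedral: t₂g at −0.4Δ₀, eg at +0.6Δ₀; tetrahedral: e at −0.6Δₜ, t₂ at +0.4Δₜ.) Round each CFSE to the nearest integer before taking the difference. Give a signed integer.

Cu sits in group 11; removing 2 electrons leaves Cu²⁺ with 11 − 2 = 9 d electrons.
Octahedral high-spin t₂g⁶ eg³: CFSE = -0.6 × 10160 = -6096 cm⁻¹.
In a tetrahedral site the filling is e⁴ t₂⁵: CFSE(tet) = -0.4Δₜ = -0.4 × (4/9)(10160) = -1806 cm⁻¹.
OSPE = CFSE(oct) − CFSE(tet) = -6096 − (-1806) = -4290 cm⁻¹.

-4290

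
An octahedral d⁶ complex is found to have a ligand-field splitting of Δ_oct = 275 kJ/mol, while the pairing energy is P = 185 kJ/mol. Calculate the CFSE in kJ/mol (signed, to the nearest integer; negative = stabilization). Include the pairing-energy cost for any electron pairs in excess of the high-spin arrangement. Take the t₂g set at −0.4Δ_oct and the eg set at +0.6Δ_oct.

Since Δ_oct = 275 kJ/mol > P = 185 kJ/mol, the complex adopts the low-spin configuration.
Filling d⁶ accordingly: t₂g⁶ eg⁰.
Orbital CFSE = -2.4Δ_oct = -2.4 × 275 = -660 kJ/mol.
Excess pairs vs high-spin: 3 − 1 = 2; pairing cost = +370 kJ/mol.
Net CFSE = -660 + 370 = -290 kJ/mol.

-290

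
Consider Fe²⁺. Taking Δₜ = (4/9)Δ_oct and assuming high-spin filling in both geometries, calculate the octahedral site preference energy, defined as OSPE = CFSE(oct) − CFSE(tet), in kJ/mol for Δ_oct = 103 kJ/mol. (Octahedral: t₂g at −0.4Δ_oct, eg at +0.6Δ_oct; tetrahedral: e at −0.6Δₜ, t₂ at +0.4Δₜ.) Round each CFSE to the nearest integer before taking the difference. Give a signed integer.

-14

Fe²⁺: group 8, so d-count = 8 − 2 = 6.
In an octahedral site d⁶ (HS) is t₂g⁴ eg², giving CFSE(oct) = -0.4Δ_oct = -41 kJ/mol.
In a tetrahedral site the filling is e³ t₂³: CFSE(tet) = -0.6Δₜ = -0.6 × (4/9)(103) = -27 kJ/mol.
Subtracting, OSPE = -41 − (-27) = -14 kJ/mol.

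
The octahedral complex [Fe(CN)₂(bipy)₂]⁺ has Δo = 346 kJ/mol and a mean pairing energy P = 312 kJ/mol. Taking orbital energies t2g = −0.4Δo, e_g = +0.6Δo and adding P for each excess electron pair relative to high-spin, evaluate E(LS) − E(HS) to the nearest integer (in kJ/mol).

-68

Ligand charges: 2×(-1) from CN⁻ and 2×(+0) from bipy sum to -2; with overall charge +1, Fe is +3.
Fe sits in group 8; removing 3 electrons leaves Fe³⁺ with 8 − 3 = 5 d electrons.
High-spin d⁵ fills as t2g^3 e_g^2 with CFSE 3(−0.4) + 2(+0.6) = 0.0Δo = 0 kJ/mol.
For low-spin the configuration is t2g^5 e_g^0: orbital energy -2.0 × 346 = -692 kJ/mol, and 2 additional pairs relative to high-spin add 624 kJ/mol, giving -68 kJ/mol.
Thus E(LS) − E(HS) = -68 kJ/mol.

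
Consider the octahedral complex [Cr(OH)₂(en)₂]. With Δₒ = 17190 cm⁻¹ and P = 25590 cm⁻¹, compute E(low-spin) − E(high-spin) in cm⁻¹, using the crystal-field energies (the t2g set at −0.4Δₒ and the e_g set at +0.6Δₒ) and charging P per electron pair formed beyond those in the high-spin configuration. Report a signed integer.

8400

Ligand charges: 2×(-1) from OH⁻ and 2×(+0) from en sum to -2; with overall charge +0, Cr is +2.
Group 6 minus oxidation state +2 gives a d⁴ configuration for Cr²⁺.
In the high-spin limit (t2g^3 e_g^1) the orbital term is -0.6Δₒ = -10314 cm⁻¹, with no excess pairing.
Low-spin t2g^4 e_g^0 gives -1.6Δₒ = -27504 cm⁻¹, but forming 1 extra pair costs 1P = 25590 cm⁻¹, so E(LS) = -27504 + 25590 = -1914 cm⁻¹.
The difference is -1914 − (-10314) = 8400 cm⁻¹, so high-spin lies lower.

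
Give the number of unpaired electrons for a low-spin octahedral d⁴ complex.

2

Configuration: t2g^4 e_g^0, giving 2 unpaired electrons.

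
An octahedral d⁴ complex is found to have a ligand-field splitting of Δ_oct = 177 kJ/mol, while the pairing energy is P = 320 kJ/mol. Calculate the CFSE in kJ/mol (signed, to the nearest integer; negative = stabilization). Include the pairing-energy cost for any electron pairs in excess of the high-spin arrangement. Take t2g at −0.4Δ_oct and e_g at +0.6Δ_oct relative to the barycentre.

Δ_oct < P, so pairing is avoided: the ground state is high-spin.
Filling d⁴ accordingly: t2g^3 e_g^1.
Orbital CFSE = -0.6Δ_oct = -0.6 × 177 = -106 kJ/mol.
High-spin has no excess pairs, so no pairing correction applies.

-106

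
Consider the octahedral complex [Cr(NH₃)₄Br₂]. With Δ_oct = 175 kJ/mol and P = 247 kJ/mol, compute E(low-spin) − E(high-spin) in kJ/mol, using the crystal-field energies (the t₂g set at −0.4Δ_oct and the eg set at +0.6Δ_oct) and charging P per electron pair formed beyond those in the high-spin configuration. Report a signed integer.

72

Ligand charges: 4×(+0) from NH₃ and 2×(-1) from Br⁻ sum to -2; with overall charge +0, Cr is +2.
Cr sits in group 6; removing 2 electrons leaves Cr²⁺ with 6 − 2 = 4 d electrons.
High-spin: t₂g³ eg¹, CFSE = -0.6Δ_oct = -105 kJ/mol.
Low-spin t₂g⁴ eg⁰ gives -1.6Δ_oct = -280 kJ/mol, but forming 1 extra pair costs 1P = 247 kJ/mol, so E(LS) = -280 + 247 = -33 kJ/mol.
E(LS) − E(HS) = -33 − (-105) = 72 kJ/mol.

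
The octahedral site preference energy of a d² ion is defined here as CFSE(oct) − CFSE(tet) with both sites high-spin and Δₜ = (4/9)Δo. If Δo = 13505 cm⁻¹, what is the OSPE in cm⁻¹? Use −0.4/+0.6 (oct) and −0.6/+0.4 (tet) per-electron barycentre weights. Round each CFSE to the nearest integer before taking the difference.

In an octahedral site d² (HS) is t2g^2 e_g^0, giving CFSE(oct) = -0.8Δo = -10804 cm⁻¹.
In a tetrahedral site the filling is e^2 t2^0: CFSE(tet) = -1.2Δₜ = -1.2 × (4/9)(13505) = -7203 cm⁻¹.
Subtracting, OSPE = -10804 − (-7203) = -3601 cm⁻¹.

-3601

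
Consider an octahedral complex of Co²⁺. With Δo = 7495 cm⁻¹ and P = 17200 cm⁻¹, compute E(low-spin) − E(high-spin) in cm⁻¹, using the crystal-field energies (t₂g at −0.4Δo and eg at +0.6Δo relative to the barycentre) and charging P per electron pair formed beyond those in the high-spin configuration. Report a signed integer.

Co is in group 9, so Co²⁺ is d⁷ (9 − 2 = 7).
In the high-spin limit (t₂g⁵ eg²) the orbital term is -0.8Δo = -5996 cm⁻¹, with no excess pairing.
For low-spin the configuration is t₂g⁶ eg¹: orbital energy -1.8 × 7495 = -13491 cm⁻¹, and 1 additional pair relative to high-spin adds 17200 cm⁻¹, giving 3709 cm⁻¹.
The difference is 3709 − (-5996) = 9705 cm⁻¹, so high-spin lies lower.

9705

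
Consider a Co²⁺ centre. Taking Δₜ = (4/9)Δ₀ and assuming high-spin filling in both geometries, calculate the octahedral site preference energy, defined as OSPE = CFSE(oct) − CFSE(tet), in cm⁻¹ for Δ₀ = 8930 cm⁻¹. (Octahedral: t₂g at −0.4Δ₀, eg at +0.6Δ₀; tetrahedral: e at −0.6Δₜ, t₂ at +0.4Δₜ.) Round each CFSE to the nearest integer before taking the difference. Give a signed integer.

-2381

Co is in group 9, so Co²⁺ is d⁷ (9 − 2 = 7).
Octahedral (high-spin): t₂g⁵ eg², CFSE = 5(−0.4) + 2(+0.6) = -0.8Δ₀ = -0.8 × 8930 = -7144 cm⁻¹.
In a tetrahedral site the filling is e⁴ t₂³: CFSE(tet) = -1.2Δₜ = -1.2 × (4/9)(8930) = -4763 cm⁻¹.
OSPE = CFSE(oct) − CFSE(tet) = -7144 − (-4763) = -2381 cm⁻¹.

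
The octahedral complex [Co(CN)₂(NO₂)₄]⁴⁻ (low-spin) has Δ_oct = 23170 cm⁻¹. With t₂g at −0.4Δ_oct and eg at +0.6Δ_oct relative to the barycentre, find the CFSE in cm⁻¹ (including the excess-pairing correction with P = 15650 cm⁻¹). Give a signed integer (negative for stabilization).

-26056

Ligand charges: 2×(-1) from CN⁻ and 4×(-1) from NO₂⁻ sum to -6; with overall charge -4, Co is +2.
Co is in group 9, so Co²⁺ is d⁷ (9 − 2 = 7).
Configuration: t₂g⁶ eg¹.
Orbital CFSE = 6(-0.4) + 1(0.6) = -1.8Δ_oct = -1.8 × 23170 = -41706 cm⁻¹.
High-spin d⁷ would be t₂g⁵ eg² with 2 pairs; low-spin has 3, so 1 excess pair costs +1P = +15650 cm⁻¹.
Overall CFSE = -41706 + 15650 = -26056 cm⁻¹.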